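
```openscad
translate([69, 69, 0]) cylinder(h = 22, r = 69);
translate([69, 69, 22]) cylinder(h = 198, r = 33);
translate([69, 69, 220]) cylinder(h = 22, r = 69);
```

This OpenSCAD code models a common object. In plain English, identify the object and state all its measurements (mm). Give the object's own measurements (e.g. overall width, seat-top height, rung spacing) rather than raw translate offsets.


A spool: two coaxial disc flanges of radius 69 mm and thickness 22 mm, joined by a core cylinder of radius 33 mm and height 198 mm. The lower flange rests on z = 0 and the three cylinders share a vertical axis.


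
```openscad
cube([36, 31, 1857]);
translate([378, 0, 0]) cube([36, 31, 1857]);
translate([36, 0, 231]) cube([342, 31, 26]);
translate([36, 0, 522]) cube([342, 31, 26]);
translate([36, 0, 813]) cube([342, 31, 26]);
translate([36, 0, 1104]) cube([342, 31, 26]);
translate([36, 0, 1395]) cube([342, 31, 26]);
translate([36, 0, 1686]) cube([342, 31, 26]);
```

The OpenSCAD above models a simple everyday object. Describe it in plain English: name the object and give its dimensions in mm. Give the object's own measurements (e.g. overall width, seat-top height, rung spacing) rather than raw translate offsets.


A straight ladder. Two 36×31 mm vertical rails, 1857 mm tall, stand 414 mm apart (outside-to-outside) with their front faces coplanar on the −y side. 6 rungs, each 31 mm deep and 26 mm tall, span between the inner faces of the rails, front faces flush with the rails. The lowest rung's underside is at z = 231 mm and rungs are spaced 291 mm apart (underside to underside).


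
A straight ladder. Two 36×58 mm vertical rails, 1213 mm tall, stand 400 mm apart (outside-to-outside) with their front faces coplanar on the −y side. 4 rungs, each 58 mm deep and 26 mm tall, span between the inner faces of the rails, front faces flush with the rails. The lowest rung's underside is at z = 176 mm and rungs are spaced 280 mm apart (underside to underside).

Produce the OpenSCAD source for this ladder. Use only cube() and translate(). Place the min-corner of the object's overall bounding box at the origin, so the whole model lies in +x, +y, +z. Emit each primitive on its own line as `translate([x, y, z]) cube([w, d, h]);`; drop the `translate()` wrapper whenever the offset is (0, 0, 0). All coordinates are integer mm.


// rung span = 400 - 2*36 = 328
// rung[k] z = 176 + k*280
cube([36, 58, 1213]);
translate([364, 0, 0]) cube([36, 58, 1213]);
translate([36, 0, 176]) cube([328, 58, 26]);
translate([36, 0, 456]) cube([328, 58, 26]);
translate([36, 0, 736]) cube([328, 58, 26]);
translate([36, 0, 1016]) cube([328, 58, 26]);


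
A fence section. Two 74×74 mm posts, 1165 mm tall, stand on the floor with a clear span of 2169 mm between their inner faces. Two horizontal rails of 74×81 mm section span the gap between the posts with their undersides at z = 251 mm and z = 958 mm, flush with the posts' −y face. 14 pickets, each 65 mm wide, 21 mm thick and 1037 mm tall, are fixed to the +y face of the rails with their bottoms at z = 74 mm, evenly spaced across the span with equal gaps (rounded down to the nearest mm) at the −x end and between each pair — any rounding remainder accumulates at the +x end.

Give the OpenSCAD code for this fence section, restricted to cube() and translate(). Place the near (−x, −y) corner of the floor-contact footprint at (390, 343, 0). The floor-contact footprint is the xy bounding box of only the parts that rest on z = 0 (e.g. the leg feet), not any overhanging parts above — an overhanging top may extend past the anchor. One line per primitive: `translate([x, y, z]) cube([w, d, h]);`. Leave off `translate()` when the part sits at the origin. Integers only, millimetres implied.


translate([390, 343, 0]) cube([74, 74, 1165]);
translate([2633, 343, 0]) cube([74, 74, 1165]);
translate([464, 343, 251]) cube([2169, 74, 81]);
translate([464, 343, 958]) cube([2169, 74, 81]);
translate([547, 417, 74]) cube([65, 21, 1037]);
translate([695, 417, 74]) cube([65, 21, 1037]);
translate([843, 417, 74]) cube([65, 21, 1037]);
translate([991, 417, 74]) cube([65, 21, 1037]);
translate([1139, 417, 74]) cube([65, 21, 1037]);
translate([1287, 417, 74]) cube([65, 21, 1037]);
translate([1435, 417, 74]) cube([65, 21, 1037]);
translate([1583, 417, 74]) cube([65, 21, 1037]);
translate([1731, 417, 74]) cube([65, 21, 1037]);
translate([1879, 417, 74]) cube([65, 21, 1037]);
translate([2027, 417, 74]) cube([65, 21, 1037]);
translate([2175, 417, 74]) cube([65, 21, 1037]);
translate([2323, 417, 74]) cube([65, 21, 1037]);
translate([2471, 417, 74]) cube([65, 21, 1037]);


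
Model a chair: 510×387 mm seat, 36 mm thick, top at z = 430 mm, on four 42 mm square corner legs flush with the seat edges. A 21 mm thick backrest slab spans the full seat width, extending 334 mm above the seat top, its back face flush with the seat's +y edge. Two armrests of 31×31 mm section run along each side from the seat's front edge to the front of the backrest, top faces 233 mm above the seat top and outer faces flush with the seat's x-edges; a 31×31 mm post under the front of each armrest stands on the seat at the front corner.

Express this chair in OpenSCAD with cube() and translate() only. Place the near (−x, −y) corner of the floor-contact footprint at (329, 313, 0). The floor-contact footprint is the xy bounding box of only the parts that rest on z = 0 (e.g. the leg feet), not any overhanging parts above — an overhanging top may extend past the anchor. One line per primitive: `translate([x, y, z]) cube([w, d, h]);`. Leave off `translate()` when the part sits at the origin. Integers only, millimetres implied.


// leg_h = 430 - 36 = 394
// arm post h = 233 - 31 = 202
translate([329, 313, 394]) cube([510, 387, 36]);
translate([329, 313, 0]) cube([42, 42, 394]);
translate([797, 313, 0]) cube([42, 42, 394]);
translate([329, 658, 0]) cube([42, 42, 394]);
translate([797, 658, 0]) cube([42, 42, 394]);
translate([329, 679, 430]) cube([510, 21, 334]);
translate([329, 313, 632]) cube([31, 366, 31]);
translate([808, 313, 632]) cube([31, 366, 31]);
translate([329, 313, 430]) cube([31, 31, 202]);
translate([808, 313, 430]) cube([31, 31, 202]);


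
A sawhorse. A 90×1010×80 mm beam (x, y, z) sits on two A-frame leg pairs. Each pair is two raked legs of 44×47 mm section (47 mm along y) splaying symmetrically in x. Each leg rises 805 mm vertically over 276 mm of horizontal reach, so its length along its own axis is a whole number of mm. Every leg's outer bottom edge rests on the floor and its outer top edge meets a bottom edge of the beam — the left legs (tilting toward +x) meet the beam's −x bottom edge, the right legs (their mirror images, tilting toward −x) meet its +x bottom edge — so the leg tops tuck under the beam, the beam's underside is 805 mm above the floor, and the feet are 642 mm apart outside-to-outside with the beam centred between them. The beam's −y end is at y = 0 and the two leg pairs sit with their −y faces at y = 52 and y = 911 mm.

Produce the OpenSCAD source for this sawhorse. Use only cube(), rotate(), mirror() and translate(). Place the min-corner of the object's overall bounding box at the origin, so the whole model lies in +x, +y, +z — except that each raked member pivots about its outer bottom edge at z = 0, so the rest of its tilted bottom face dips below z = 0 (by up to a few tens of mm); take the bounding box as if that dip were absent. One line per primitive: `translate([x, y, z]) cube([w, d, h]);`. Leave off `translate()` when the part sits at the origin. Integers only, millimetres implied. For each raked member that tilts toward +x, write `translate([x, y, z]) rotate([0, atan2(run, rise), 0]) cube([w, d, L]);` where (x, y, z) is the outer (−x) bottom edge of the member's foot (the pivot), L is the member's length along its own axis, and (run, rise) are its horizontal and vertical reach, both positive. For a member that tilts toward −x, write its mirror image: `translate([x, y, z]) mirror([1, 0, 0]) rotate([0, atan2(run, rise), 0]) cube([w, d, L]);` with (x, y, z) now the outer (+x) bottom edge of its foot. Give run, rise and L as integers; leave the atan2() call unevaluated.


translate([276, 0, 805]) cube([90, 1010, 80]);
translate([0, 52, 0]) rotate([0, atan2(276, 805), 0]) cube([44, 47, 851]);
translate([642, 52, 0]) mirror([1, 0, 0]) rotate([0, atan2(276, 805), 0]) cube([44, 47, 851]);
translate([0, 911, 0]) rotate([0, atan2(276, 805), 0]) cube([44, 47, 851]);
translate([642, 911, 0]) mirror([1, 0, 0]) rotate([0, atan2(276, 805), 0]) cube([44, 47, 851]);


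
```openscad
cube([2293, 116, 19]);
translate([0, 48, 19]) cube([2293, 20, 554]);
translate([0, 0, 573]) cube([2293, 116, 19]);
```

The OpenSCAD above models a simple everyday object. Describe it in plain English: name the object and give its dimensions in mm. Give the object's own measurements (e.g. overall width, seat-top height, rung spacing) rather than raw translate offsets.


An I-beam lying along x, 2293 mm long. Overall section height 592 mm. Two flanges 116 mm wide (y) and 19 mm thick, one on the floor and one at the top; a web 20 mm thick runs between them, centred on the flange width.


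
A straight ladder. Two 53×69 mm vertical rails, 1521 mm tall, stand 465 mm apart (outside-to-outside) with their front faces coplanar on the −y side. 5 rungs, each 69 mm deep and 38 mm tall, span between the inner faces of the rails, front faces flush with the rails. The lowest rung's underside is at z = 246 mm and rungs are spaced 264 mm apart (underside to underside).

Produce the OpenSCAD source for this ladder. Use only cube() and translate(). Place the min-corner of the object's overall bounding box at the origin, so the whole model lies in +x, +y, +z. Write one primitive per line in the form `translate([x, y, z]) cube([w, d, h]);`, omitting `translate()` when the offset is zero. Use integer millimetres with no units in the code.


cube([53, 69, 1521]);
translate([412, 0, 0]) cube([53, 69, 1521]);
translate([53, 0, 246]) cube([359, 69, 38]);
translate([53, 0, 510]) cube([359, 69, 38]);
translate([53, 0, 774]) cube([359, 69, 38]);
translate([53, 0, 1038]) cube([359, 69, 38]);
translate([53, 0, 1302]) cube([359, 69, 38]);


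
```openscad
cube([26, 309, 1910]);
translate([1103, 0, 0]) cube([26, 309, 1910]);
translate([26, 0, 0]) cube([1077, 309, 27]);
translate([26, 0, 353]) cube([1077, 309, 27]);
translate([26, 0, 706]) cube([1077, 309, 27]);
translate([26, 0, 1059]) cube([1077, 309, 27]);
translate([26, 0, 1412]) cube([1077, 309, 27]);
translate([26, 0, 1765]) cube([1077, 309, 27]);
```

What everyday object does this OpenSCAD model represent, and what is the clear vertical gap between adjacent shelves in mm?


A bookshelf. The clear shelf gap is 326 mm.

Two tall side panels with 6 horizontal boards between them — a bookshelf. The first two shelf undersides are at z = 0 and z = 353; with shelf thickness 27, the clear gap is 353 − 0 − 27 = 326 mm.


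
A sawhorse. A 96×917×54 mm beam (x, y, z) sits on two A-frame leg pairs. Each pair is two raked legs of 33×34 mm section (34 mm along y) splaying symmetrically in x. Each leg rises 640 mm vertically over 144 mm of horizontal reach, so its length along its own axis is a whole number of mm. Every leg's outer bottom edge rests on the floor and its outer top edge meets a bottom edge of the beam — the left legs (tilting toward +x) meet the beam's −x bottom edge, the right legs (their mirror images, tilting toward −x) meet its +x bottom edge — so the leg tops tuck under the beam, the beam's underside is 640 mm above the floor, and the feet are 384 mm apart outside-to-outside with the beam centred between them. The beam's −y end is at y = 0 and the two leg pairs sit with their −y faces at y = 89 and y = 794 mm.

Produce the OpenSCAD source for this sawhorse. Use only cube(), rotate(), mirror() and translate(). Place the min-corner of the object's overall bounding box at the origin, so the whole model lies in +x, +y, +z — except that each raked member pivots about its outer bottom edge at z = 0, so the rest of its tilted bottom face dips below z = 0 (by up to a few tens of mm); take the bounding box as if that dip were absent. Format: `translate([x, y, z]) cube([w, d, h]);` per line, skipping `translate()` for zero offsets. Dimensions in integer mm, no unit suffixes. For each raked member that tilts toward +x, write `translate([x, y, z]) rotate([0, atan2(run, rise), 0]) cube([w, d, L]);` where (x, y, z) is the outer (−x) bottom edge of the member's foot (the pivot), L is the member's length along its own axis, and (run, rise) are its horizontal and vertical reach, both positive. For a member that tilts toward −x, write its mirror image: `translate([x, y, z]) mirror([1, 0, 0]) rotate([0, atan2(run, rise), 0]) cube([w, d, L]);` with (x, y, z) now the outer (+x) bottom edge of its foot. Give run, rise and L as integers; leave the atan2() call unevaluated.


translate([144, 0, 640]) cube([96, 917, 54]);
translate([0, 89, 0]) rotate([0, atan2(144, 640), 0]) cube([33, 34, 656]);
translate([384, 89, 0]) mirror([1, 0, 0]) rotate([0, atan2(144, 640), 0]) cube([33, 34, 656]);
translate([0, 794, 0]) rotate([0, atan2(144, 640), 0]) cube([33, 34, 656]);
translate([384, 794, 0]) mirror([1, 0, 0]) rotate([0, atan2(144, 640), 0]) cube([33, 34, 656]);


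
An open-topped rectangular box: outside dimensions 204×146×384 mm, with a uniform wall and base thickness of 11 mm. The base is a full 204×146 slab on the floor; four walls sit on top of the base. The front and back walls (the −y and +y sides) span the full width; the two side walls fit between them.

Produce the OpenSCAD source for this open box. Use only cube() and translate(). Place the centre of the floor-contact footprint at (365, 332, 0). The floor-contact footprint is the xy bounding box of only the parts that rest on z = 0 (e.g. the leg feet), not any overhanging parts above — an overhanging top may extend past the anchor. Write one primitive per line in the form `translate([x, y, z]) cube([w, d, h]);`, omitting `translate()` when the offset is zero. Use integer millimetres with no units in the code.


translate([263, 259, 0]) cube([204, 146, 11]);
translate([263, 259, 11]) cube([204, 11, 373]);
translate([263, 394, 11]) cube([204, 11, 373]);
translate([263, 270, 11]) cube([11, 124, 373]);
translate([456, 270, 11]) cube([11, 124, 373]);


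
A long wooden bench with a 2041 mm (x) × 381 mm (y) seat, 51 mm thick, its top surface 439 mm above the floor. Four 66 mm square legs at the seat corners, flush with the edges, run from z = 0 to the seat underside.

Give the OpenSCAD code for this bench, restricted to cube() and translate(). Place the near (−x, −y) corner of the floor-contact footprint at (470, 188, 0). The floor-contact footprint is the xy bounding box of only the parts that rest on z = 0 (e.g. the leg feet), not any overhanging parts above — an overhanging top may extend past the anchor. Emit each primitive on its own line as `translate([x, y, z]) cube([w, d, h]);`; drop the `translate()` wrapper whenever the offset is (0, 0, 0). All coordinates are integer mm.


// leg_h = 439 − 51 = 388
translate([470, 188, 388]) cube([2041, 381, 51]);
translate([470, 188, 0]) cube([66, 66, 388]);
translate([470, 503, 0]) cube([66, 66, 388]);
translate([2445, 188, 0]) cube([66, 66, 388]);
translate([2445, 503, 0]) cube([66, 66, 388]);


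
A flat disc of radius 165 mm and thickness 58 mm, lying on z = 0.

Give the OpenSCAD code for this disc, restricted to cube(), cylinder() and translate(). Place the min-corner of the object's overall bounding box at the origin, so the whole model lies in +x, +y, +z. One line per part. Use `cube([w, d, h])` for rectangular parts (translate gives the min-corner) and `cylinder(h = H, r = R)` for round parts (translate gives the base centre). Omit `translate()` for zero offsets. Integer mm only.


translate([165, 165, 0]) cylinder(h = 58, r = 165);


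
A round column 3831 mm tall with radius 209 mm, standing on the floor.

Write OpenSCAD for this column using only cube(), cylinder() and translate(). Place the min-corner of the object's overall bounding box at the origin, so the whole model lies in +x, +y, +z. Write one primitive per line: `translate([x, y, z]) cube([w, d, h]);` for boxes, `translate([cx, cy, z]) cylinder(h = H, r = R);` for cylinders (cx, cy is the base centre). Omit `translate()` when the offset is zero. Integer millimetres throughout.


translate([209, 209, 0]) cylinder(h = 3831, r = 209);


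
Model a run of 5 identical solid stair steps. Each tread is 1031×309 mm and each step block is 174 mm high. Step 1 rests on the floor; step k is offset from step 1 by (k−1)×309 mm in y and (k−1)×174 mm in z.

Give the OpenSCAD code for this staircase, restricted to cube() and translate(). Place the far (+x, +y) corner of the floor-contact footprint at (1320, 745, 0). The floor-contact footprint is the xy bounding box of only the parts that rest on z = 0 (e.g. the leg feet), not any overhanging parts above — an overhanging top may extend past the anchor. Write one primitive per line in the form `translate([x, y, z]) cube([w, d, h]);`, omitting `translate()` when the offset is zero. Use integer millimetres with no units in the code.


translate([289, 436, 0]) cube([1031, 309, 174]);
translate([289, 745, 174]) cube([1031, 309, 174]);
translate([289, 1054, 348]) cube([1031, 309, 174]);
translate([289, 1363, 522]) cube([1031, 309, 174]);
translate([289, 1672, 696]) cube([1031, 309, 174]);


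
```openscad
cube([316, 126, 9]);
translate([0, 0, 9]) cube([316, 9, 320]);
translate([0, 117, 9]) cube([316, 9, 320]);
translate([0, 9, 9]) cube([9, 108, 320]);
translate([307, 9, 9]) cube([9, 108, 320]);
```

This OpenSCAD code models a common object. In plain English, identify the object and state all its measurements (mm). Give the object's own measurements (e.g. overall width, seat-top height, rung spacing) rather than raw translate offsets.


An open-topped rectangular box: outside dimensions 316×126×329 mm, with a uniform wall and base thickness of 9 mm. The base is a full 316×126 slab on the floor; four walls sit on top of the base. The front and back walls (the −y and +y sides) span the full width; the two side walls fit between them.


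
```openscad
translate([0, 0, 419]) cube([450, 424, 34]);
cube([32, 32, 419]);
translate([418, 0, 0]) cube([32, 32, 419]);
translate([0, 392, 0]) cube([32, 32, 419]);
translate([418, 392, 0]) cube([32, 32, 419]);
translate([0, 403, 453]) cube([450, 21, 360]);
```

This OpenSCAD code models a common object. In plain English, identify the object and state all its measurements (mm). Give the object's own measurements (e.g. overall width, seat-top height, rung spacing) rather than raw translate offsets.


A chair. The seat is a 450×424×34 mm slab with its top at z = 453 mm, on four 32×32 mm corner legs (flush with the seat edges, standing on z = 0). A flat backrest 21 mm thick, 360 mm tall, spans the full seat width and rises from the seat top along its +y edge, rear face flush with the rear of the seat.


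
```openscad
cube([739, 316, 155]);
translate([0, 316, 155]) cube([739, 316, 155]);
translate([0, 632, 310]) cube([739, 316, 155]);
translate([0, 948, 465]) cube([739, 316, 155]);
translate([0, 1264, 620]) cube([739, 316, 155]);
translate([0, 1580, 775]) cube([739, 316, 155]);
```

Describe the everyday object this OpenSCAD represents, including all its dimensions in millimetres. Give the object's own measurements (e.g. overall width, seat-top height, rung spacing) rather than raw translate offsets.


A straight staircase of 6 solid steps. Each step is 739 mm wide (x), 316 mm deep (y, the going) and 155 mm tall (the rise). The first step rests on the floor; each subsequent step sits one going further in +y and one rise higher in +z, directly behind and above the previous step with no overlap.


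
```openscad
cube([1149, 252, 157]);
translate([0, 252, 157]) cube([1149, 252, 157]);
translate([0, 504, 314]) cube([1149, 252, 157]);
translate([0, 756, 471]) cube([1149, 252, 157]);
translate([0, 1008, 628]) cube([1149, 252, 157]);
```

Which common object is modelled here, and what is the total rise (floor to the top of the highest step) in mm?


A staircase. The total rise is 785 mm.

5 identical blocks, each offset up and back from the previous — a staircase. Each step is 157 mm tall and there are 5 of them, so the total rise is 5 × 157 = 785 mm.


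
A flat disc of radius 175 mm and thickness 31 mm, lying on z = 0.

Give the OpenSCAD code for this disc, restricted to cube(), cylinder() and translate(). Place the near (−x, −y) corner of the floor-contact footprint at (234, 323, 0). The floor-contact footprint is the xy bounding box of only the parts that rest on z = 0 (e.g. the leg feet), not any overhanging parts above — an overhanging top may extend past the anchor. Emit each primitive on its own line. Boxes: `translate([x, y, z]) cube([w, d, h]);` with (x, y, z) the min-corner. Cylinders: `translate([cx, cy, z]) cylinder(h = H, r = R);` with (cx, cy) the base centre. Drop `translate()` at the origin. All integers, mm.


translate([409, 498, 0]) cylinder(h = 31, r = 175);


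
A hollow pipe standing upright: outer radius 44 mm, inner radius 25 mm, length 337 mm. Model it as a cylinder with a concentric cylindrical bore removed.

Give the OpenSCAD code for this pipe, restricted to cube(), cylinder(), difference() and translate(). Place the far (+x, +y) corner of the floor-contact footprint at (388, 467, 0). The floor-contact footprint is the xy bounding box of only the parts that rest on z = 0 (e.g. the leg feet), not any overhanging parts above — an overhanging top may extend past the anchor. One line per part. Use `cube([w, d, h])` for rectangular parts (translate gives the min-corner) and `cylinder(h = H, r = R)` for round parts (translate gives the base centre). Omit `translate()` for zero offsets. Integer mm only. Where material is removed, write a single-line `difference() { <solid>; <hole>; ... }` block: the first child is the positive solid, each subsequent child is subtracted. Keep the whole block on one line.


difference() { translate([344, 423, 0]) cylinder(h = 337, r = 44); translate([344, 423, 0]) cylinder(h = 337, r = 25); }


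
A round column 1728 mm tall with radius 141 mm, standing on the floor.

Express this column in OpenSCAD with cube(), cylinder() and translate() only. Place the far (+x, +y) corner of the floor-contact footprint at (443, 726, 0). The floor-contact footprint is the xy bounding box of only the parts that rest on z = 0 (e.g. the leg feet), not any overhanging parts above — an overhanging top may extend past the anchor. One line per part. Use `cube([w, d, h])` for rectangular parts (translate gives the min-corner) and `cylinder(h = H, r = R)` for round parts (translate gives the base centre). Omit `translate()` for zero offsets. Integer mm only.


translate([302, 585, 0]) cylinder(h = 1728, r = 141);


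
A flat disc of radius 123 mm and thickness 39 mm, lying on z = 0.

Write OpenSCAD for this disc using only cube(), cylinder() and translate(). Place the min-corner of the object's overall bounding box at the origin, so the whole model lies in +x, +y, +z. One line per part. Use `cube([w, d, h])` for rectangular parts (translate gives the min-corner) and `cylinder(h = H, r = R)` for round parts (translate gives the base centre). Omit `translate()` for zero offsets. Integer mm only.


translate([123, 123, 0]) cylinder(h = 39, r = 123);


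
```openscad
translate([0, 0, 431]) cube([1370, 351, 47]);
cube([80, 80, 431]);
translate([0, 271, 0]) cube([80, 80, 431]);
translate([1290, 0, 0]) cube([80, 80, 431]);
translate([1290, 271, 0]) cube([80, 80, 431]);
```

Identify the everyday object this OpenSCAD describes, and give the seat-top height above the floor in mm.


A bench. The seat-top height is 478 mm.

A long slab on four corner posts — a bench. The slab sits at z = 431 with thickness 47, so the top is 431 + 47 = 478 mm.


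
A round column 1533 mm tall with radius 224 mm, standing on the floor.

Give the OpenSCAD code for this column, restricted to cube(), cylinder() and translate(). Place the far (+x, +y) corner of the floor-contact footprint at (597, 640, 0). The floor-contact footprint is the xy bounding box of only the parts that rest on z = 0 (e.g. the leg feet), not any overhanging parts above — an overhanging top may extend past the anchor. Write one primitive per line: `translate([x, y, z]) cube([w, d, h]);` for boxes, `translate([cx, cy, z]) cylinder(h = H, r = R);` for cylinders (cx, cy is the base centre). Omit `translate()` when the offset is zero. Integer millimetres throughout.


translate([373, 416, 0]) cylinder(h = 1533, r = 224);


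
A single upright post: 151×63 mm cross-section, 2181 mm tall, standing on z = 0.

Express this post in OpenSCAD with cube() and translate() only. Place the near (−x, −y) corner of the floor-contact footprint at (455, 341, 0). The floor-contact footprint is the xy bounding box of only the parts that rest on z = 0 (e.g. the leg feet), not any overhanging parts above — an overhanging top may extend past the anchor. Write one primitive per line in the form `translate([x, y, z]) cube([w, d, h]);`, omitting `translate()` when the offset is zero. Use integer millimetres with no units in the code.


translate([455, 341, 0]) cube([151, 63, 2181]);


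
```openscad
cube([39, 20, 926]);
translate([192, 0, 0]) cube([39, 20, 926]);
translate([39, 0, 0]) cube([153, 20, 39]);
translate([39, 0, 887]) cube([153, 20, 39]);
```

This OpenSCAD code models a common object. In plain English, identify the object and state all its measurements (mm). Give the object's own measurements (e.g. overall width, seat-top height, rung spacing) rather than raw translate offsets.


A rectangular picture frame lying in the x–z plane (depth along y). The opening is 153 mm wide (x) by 848 mm tall (z), surrounded by a border 39 mm wide on all four sides. The frame is 20 mm deep and is made of two full-height vertical stiles with two horizontal rails fitted between them.


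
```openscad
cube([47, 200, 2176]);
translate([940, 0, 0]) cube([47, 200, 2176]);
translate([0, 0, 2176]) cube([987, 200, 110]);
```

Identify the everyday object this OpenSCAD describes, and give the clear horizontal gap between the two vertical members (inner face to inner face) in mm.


A door frame. The clear opening width is 893 mm.

Two 2176 mm tall posts with a header on top — a door frame. The left jamb is 47 mm wide at x = 0; the right jamb starts at x = 940. The clear opening is 940 − 47 = 893 mm.


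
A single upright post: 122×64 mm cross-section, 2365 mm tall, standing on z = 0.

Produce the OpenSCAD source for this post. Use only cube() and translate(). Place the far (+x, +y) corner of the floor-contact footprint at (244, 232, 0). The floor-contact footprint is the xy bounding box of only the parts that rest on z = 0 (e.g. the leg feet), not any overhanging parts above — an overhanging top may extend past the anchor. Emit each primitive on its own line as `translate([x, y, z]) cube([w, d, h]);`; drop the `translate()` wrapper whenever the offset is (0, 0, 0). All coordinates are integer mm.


translate([122, 168, 0]) cube([122, 64, 2365]);


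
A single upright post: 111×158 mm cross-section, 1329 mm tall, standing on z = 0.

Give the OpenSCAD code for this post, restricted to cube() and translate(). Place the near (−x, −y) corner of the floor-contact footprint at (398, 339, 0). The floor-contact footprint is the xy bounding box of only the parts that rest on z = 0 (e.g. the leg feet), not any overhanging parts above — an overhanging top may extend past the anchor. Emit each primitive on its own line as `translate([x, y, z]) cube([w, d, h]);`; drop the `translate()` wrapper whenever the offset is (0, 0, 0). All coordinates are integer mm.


translate([398, 339, 0]) cube([111, 158, 1329]);


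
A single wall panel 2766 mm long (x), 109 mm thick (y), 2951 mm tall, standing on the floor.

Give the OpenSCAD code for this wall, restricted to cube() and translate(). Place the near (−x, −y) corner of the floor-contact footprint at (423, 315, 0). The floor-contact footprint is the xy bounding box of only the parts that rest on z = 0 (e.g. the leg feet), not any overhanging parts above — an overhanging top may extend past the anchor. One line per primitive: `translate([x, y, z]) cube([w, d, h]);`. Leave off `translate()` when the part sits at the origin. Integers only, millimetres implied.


translate([423, 315, 0]) cube([2766, 109, 2951]);


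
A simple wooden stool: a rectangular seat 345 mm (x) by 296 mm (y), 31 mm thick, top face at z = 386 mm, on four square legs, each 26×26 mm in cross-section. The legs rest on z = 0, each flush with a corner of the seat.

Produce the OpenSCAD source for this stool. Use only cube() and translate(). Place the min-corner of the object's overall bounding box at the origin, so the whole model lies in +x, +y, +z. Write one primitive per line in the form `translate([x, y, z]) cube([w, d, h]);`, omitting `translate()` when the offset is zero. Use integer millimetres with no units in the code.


translate([0, 0, 355]) cube([345, 296, 31]);
cube([26, 26, 355]);
translate([319, 0, 0]) cube([26, 26, 355]);
translate([0, 270, 0]) cube([26, 26, 355]);
translate([319, 270, 0]) cube([26, 26, 355]);


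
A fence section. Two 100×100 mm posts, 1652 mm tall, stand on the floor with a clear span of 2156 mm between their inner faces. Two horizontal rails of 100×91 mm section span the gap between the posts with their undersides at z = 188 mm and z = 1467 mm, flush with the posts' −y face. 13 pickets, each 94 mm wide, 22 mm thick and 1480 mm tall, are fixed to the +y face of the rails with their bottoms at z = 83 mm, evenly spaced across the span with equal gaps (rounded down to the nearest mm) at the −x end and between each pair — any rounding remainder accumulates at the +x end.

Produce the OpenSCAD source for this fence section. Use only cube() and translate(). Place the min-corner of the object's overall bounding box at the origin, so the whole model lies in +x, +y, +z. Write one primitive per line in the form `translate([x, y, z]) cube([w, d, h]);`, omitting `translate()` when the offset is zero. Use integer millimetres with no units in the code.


cube([100, 100, 1652]);
translate([2256, 0, 0]) cube([100, 100, 1652]);
translate([100, 0, 188]) cube([2156, 100, 91]);
translate([100, 0, 1467]) cube([2156, 100, 91]);
translate([166, 100, 83]) cube([94, 22, 1480]);
translate([326, 100, 83]) cube([94, 22, 1480]);
translate([486, 100, 83]) cube([94, 22, 1480]);
translate([646, 100, 83]) cube([94, 22, 1480]);
translate([806, 100, 83]) cube([94, 22, 1480]);
translate([966, 100, 83]) cube([94, 22, 1480]);
translate([1126, 100, 83]) cube([94, 22, 1480]);
translate([1286, 100, 83]) cube([94, 22, 1480]);
translate([1446, 100, 83]) cube([94, 22, 1480]);
translate([1606, 100, 83]) cube([94, 22, 1480]);
translate([1766, 100, 83]) cube([94, 22, 1480]);
translate([1926, 100, 83]) cube([94, 22, 1480]);
translate([2086, 100, 83]) cube([94, 22, 1480]);


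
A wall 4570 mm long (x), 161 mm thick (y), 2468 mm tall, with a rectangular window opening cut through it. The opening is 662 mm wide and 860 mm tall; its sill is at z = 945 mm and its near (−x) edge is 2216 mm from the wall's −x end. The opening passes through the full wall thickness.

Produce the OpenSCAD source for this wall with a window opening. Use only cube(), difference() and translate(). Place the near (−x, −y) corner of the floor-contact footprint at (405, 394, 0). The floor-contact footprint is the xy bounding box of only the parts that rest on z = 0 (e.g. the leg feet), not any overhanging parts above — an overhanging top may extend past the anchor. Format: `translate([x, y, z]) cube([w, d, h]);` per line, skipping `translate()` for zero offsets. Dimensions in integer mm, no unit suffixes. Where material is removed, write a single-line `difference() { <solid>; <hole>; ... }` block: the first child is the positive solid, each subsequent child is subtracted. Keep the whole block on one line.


difference() { translate([405, 394, 0]) cube([4570, 161, 2468]); translate([2621, 394, 945]) cube([662, 161, 860]); }


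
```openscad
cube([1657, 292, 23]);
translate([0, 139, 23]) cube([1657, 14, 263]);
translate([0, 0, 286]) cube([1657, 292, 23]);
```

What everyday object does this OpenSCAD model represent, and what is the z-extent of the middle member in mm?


An I-beam. The web height is 263 mm.

Two wide flanges with a thin centred web — an I-beam. Overall 309 mm minus two 23 mm flanges gives a web of 309 − 2·23 = 263 mm.


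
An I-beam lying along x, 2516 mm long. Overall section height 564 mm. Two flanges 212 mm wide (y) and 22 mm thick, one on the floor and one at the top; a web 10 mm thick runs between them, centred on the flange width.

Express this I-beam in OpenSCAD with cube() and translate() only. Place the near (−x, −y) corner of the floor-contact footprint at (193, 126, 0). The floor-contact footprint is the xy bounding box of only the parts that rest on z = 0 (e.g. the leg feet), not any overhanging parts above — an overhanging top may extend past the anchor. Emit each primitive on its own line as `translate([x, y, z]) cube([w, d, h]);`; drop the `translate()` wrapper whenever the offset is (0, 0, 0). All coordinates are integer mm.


translate([193, 126, 0]) cube([2516, 212, 22]);
translate([193, 227, 22]) cube([2516, 10, 520]);
translate([193, 126, 542]) cube([2516, 212, 22]);


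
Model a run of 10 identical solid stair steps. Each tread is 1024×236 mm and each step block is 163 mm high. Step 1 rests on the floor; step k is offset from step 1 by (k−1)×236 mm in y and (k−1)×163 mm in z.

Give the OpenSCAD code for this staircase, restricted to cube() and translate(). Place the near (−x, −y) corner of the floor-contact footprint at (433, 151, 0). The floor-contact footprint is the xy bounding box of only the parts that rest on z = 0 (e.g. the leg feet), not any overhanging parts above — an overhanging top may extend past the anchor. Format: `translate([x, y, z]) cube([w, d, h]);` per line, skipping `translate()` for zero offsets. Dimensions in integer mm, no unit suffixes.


translate([433, 151, 0]) cube([1024, 236, 163]);
translate([433, 387, 163]) cube([1024, 236, 163]);
translate([433, 623, 326]) cube([1024, 236, 163]);
translate([433, 859, 489]) cube([1024, 236, 163]);
translate([433, 1095, 652]) cube([1024, 236, 163]);
translate([433, 1331, 815]) cube([1024, 236, 163]);
translate([433, 1567, 978]) cube([1024, 236, 163]);
translate([433, 1803, 1141]) cube([1024, 236, 163]);
translate([433, 2039, 1304]) cube([1024, 236, 163]);
translate([433, 2275, 1467]) cube([1024, 236, 163]);


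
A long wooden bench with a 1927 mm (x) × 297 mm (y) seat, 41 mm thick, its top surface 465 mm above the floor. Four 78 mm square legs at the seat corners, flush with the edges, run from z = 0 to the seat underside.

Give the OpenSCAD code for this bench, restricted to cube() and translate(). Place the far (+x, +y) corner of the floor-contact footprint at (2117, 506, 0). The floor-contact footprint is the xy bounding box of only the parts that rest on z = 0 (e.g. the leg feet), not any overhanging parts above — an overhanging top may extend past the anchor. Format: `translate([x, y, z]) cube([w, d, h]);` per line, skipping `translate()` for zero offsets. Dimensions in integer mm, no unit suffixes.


translate([190, 209, 424]) cube([1927, 297, 41]);
translate([190, 209, 0]) cube([78, 78, 424]);
translate([190, 428, 0]) cube([78, 78, 424]);
translate([2039, 209, 0]) cube([78, 78, 424]);
translate([2039, 428, 0]) cube([78, 78, 424]);


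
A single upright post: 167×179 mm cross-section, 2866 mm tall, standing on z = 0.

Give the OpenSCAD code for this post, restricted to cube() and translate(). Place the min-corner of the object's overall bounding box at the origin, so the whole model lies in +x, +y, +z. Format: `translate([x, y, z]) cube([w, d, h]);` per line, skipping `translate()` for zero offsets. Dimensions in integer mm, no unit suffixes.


cube([167, 179, 2866]);


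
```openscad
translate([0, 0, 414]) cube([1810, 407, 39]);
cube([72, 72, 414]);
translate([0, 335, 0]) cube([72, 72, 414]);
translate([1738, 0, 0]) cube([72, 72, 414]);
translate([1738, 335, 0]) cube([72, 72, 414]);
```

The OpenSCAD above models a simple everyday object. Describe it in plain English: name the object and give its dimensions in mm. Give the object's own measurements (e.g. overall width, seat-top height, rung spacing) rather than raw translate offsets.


A bench: a 1810×407 mm seat slab, 39 mm thick, top at z = 453 mm, on four 72×72 mm square legs flush with the seat corners and standing on z = 0.


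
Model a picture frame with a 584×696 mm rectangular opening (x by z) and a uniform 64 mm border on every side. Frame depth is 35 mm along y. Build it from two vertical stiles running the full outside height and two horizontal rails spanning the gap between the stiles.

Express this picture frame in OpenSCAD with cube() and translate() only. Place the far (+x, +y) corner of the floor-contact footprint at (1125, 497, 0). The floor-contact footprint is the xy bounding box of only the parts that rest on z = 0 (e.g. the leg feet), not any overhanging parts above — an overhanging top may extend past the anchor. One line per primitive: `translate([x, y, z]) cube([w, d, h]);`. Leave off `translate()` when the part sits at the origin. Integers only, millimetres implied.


translate([413, 462, 0]) cube([64, 35, 824]);
translate([1061, 462, 0]) cube([64, 35, 824]);
translate([477, 462, 0]) cube([584, 35, 64]);
translate([477, 462, 760]) cube([584, 35, 64]);


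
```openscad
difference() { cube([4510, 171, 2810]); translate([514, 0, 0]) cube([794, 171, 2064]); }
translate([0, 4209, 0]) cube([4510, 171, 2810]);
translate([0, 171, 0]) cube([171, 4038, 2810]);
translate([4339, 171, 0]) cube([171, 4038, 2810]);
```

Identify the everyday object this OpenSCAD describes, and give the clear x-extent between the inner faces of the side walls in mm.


A single room. The interior width is 4168 mm.

Four walls enclosing a rectangle with a door in the front wall — a room. Outside width 4510 minus two 171 mm walls gives 4168 mm.


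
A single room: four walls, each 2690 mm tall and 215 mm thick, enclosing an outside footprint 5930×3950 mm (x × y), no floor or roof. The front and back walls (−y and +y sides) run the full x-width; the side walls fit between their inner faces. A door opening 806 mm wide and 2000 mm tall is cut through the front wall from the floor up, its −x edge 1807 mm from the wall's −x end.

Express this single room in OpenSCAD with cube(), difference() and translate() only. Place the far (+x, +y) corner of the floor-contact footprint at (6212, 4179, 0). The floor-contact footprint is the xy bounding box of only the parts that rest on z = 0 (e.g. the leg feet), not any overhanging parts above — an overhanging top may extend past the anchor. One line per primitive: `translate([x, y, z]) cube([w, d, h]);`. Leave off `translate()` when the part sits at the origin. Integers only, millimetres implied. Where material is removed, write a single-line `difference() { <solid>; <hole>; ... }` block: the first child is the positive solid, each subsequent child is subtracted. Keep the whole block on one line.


difference() { translate([282, 229, 0]) cube([5930, 215, 2690]); translate([2089, 229, 0]) cube([806, 215, 2000]); }
translate([282, 3964, 0]) cube([5930, 215, 2690]);
translate([282, 444, 0]) cube([215, 3520, 2690]);
translate([5997, 444, 0]) cube([215, 3520, 2690]);


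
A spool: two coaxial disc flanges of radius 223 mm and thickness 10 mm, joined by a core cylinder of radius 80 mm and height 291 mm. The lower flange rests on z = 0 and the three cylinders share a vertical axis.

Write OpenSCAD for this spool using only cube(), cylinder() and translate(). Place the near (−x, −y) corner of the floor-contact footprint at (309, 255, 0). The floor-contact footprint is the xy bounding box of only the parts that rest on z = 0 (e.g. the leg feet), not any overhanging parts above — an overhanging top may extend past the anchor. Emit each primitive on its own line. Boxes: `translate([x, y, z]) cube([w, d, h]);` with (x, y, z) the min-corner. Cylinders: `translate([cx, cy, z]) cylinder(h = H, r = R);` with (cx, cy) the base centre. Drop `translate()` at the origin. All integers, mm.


translate([532, 478, 0]) cylinder(h = 10, r = 223);
translate([532, 478, 10]) cylinder(h = 291, r = 80);
translate([532, 478, 301]) cylinder(h = 10, r = 223);
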